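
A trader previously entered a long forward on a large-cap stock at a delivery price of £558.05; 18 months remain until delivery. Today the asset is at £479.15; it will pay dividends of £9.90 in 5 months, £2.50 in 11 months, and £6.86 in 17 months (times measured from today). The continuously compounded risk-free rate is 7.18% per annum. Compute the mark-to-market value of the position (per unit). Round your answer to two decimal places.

-£40.07

PV(remaining dividends) I = 9.90·e^(−0.0718·5/12) + 2.50·e^(−0.0718·11/12) + 6.86·e^(−0.0718·17/12) = 18.1455
Current forward F = (S − I)·e^(rT) = (479.15 − 18.1455)·e^(0.0718·18/12) = 461.0045 × 1.113714 = 513.4272
Value (long) = (F − K)·e^(−rT) = (513.4272 − 558.05) × 0.897897 = -40.0667
Value = -£40.07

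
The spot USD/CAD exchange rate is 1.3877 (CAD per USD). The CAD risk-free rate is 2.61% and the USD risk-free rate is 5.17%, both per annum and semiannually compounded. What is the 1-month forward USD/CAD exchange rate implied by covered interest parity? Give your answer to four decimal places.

By covered interest parity, F = S · (1+r_CAD/2)^(2T) / (1+r_USD/2)^(2T)
= 1.3877 × 1.002163 / 1.004263 = 1.3877 × 0.997909
F = 1.3848 CAD per USD

1.3848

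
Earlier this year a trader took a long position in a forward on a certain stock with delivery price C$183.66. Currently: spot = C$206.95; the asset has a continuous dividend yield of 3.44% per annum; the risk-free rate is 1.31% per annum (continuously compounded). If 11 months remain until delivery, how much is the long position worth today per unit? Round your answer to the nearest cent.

Current fair forward for the remaining 11 months: F = S·e^((r − q)·T), (r − q) = 0.0131 − 0.0344 = -0.0213
F = 206.95 · e^(-0.0213 × 11/12) = 206.95 × 0.980664 = 202.9484
Value of long forward = (F − K)·e^(−rT) = (202.9484 − 183.66) · e^(−0.0131·11/12)
= 19.2884 × 0.988063 = 19.06

C$19.06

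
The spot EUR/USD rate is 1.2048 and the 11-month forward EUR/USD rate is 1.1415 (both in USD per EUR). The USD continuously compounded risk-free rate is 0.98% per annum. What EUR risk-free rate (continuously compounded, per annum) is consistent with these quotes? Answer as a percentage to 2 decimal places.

6.87%

F = S·e^((r_USD − r_EUR)T) ⇒ r_EUR = r_USD − ln(F/S)/T
ln(1.1415/1.2048) = -0.053970; /(11/12) = -0.058876
r_EUR = 0.0098 + 0.058876 = 0.068676
r_EUR = 6.87%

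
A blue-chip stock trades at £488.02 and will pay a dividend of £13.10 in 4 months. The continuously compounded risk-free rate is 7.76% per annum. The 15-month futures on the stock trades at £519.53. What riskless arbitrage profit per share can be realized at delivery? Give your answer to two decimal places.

PV(dividends) I = 13.10·e^(−0.0776·4/12) = 12.7655
Fair futures F* = (S − I)·e^(rT) = (488.02 − 12.7655)·e^0.097000 = 475.2545 × 1.101860 = 523.6639
Market £519.53 < fair 523.6639: forward underpriced → reverse cash-and-carry (short the stock, invest proceeds at r, pay the dividends, go long the forward).
Profit at T = |F_mkt − F*| = |519.53 − 523.6639| = £4.13 per share

£4.13 per share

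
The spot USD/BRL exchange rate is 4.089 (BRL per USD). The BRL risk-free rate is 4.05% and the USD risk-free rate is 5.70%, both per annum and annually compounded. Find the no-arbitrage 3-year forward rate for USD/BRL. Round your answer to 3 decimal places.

3.900

By covered interest parity, F = S · (1+r_BRL)^T / (1+r_USD)^T
= 4.089 × 1.126487 / 1.180932 = 4.089 × 0.953897
F = 3.900 BRL per USD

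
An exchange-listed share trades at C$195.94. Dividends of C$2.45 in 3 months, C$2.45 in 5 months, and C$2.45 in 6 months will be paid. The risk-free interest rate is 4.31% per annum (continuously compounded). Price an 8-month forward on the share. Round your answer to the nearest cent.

C$194.21

PV(dividends) I = 2.45·e^(−0.0431·3/12) + 2.45·e^(−0.0431·5/12) + 2.45·e^(−0.0431·6/12)
I = 2.4237 + 2.4064 + 2.3978 = 7.2279
F = (S − I)·e^(rT) = (195.94 − 7.2279) · e^(0.0431·8/12)
= 188.7121 · e^0.028733 = 188.7121 × 1.029150 = C$194.21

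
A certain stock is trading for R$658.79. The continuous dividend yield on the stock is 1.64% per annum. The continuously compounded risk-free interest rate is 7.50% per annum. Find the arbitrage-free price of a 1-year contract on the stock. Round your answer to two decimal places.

R$698.55

F = S·e^((r − q)T) = 658.79 · e^((0.0750 − 0.0164) × 12/12)
= 658.79 · e^0.058600 = 658.79 × 1.060351
F = R$698.55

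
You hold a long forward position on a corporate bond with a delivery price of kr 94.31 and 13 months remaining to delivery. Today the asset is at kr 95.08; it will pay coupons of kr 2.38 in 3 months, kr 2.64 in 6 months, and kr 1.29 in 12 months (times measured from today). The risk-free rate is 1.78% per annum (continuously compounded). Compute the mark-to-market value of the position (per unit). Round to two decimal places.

PV(remaining coupons) I = 2.38·e^(−0.0178·3/12) + 2.64·e^(−0.0178·6/12) + 1.29·e^(−0.0178·12/12) = 6.2533
Current forward F = (S − I)·e^(rT) = (95.08 − 6.2533)·e^(0.0178·13/12) = 88.8267 × 1.019470 = 90.5562
Value (long) = (F − K)·e^(−rT) = (90.5562 − 94.31) × 0.980901 = -3.6821
Value = -kr 3.68

-kr 3.68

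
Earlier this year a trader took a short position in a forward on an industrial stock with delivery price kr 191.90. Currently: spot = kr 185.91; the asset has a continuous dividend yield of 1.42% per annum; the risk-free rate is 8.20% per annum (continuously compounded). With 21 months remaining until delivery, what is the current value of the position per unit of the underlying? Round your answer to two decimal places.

Current fair forward for the remaining 21 months: F = S·e^((r − q)·T), (r − q) = 0.0820 − 0.0142 = 0.0678
F = 185.91 · e^(0.0678 × 21/12) = 185.91 × 1.125976 = 209.3302
Value of long forward = (F − K)·e^(−rT) = (209.3302 − 191.90) · e^(−0.0820·21/12)
= 17.4302 × 0.866321 = 15.10
Short position value = −(long value) = -kr 15.10

-kr 15.10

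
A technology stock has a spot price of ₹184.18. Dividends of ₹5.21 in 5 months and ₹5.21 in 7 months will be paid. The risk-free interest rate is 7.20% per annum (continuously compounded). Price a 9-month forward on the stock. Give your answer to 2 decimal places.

₹183.79

PV(dividends) I = 5.21·e^(−0.0720·5/12) + 5.21·e^(−0.0720·7/12)
I = 5.0560 + 4.9957 = 10.0517
F = (S − I)·e^(rT) = (184.18 − 10.0517) · e^(0.0720·9/12)
= 174.1283 · e^0.054000 = 174.1283 × 1.055485 = ₹183.79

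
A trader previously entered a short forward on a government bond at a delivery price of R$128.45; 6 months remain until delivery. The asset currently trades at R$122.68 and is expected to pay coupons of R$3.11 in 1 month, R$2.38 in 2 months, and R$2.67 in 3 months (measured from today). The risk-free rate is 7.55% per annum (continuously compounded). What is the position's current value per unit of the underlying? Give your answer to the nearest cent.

PV(remaining coupons) I = 3.11·e^(−0.0755·1/12) + 2.38·e^(−0.0755·2/12) + 2.67·e^(−0.0755·3/12) = 8.0608
Current forward F = (S − I)·e^(rT) = (122.68 − 8.0608)·e^(0.0755·6/12) = 114.6192 × 1.038472 = 119.0288
Value (long) = (F − K)·e^(−rT) = (119.0288 − 128.45) × 0.962954 = -9.0722
Short position value = −(long value) = R$9.07

R$9.07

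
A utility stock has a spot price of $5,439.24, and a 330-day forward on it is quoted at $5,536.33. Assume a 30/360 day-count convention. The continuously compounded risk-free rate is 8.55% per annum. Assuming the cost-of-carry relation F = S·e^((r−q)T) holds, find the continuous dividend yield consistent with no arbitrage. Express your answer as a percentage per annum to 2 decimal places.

6.62%

From F = S·e^((r−q)T): (r − q) = ln(F/S)/T
ln(5536.33/5439.24) = ln(1.017850) = 0.017693
(r − q) = 0.017693 / (330/360) = 0.019301
q = r − ln(F/S)/T = 0.0855 − 0.019301 = 0.066199
q = 6.62%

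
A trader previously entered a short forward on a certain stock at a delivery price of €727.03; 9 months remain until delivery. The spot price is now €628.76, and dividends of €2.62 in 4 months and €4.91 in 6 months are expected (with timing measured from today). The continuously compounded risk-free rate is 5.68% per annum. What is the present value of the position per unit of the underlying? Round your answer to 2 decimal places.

€75.29

PV(remaining dividends) I = 2.62·e^(−0.0568·4/12) + 4.91·e^(−0.0568·6/12) = 7.3434
Current forward F = (S − I)·e^(rT) = (628.76 − 7.3434)·e^(0.0568·9/12) = 621.4166 × 1.043520 = 648.4607
Value (long) = (F − K)·e^(−rT) = (648.4607 − 727.03) × 0.958295 = -75.2926
Short position value = −(long value) = €75.29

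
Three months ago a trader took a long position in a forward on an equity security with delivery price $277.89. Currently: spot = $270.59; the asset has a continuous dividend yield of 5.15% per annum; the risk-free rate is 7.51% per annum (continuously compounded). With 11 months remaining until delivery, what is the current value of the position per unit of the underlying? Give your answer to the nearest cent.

Current fair forward for the remaining 11 months: F = S·e^((r − q)·T), (r − q) = 0.0751 − 0.0515 = 0.0236
F = 270.59 · e^(0.0236 × 11/12) = 270.59 × 1.021869 = 276.5075
Value of long forward = (F − K)·e^(−rT) = (276.5075 − 277.89) · e^(−0.0751·11/12)
= -1.3825 × 0.933474 = -1.29

-$1.29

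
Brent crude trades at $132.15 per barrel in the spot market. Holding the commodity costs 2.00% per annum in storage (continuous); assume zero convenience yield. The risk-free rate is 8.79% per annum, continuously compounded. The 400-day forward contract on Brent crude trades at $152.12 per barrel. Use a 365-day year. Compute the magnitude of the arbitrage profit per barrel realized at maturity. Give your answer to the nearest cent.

$3.38 per barrel

Fair forward: F* = S·e^(carry·T), with carry = (r + u) = 0.0879 + 0.0200 = 0.1079
F* = 132.15 · e^(0.1079 × 400/365) = 132.15 · e^0.118247 = 132.15 × 1.125522 = $148.7377
Market $152.12 > fair $148.7377: forward overpriced → cash-and-carry (buy spot, short the forward).
At maturity, profit = |F_mkt − F*| = |152.12 − 148.7377| = $3.38 per barrel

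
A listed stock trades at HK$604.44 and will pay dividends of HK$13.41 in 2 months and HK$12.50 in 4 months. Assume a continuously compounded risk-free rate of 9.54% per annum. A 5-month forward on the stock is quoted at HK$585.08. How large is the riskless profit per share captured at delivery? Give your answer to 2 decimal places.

HK$17.54 per share

PV(dividends) I = 13.41·e^(−0.0954·2/12) + 12.50·e^(−0.0954·4/12) = 25.3072
Fair forward F* = (S − I)·e^(rT) = (604.44 − 25.3072)·e^0.039750 = 579.1328 × 1.040551 = 602.6172
Market HK$585.08 < fair 602.6172: forward underpriced → reverse cash-and-carry (short the stock, invest proceeds at r, pay the dividends, go long the forward).
Profit at T = |F_mkt − F*| = |585.08 − 602.6172| = HK$17.54 per share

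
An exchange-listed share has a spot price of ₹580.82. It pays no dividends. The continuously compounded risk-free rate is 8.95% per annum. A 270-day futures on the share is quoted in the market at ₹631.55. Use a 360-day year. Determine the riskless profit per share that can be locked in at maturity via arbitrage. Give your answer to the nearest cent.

Fair futures: F* = S·e^(carry·T), with carry = r = 0.0895
F* = 580.82 · e^(0.0895 × 270/360) = 580.82 · e^0.067125 = 580.82 × 1.069429 = ₹621.1458
Market ₹631.55 > fair ₹621.1458: forward overpriced → cash-and-carry (buy spot, short the forward).
At maturity, profit = |F_mkt − F*| = |631.55 − 621.1458| = ₹10.40 per share

₹10.40 per share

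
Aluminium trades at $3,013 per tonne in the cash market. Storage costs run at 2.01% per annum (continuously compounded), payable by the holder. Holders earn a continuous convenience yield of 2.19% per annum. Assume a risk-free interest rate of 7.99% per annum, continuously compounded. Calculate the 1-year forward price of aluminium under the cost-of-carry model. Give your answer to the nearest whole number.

$3,258 per tonne

Net carry = r + u − y = 0.0799 + 0.0201 − 0.0219 = 0.0781
F = S·e^((r+u−y)T) = 3013 · e^(0.0781 × 1) = 3013 · e^0.078100
= 3013 × 1.081231 = $3,258 per tonne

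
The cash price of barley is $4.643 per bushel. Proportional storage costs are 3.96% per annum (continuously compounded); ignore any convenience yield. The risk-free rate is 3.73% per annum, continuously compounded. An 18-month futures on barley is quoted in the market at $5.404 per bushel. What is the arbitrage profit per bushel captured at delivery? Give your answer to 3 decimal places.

$0.193 per bushel

Fair futures: F* = S·e^(carry·T), with carry = (r + u) = 0.0373 + 0.0396 = 0.0769
F* = 4.643 · e^(0.0769 × 18/12) = 4.643 · e^0.115350 = 4.643 × 1.122266 = $5.2107
Market $5.404 > fair $5.2107: forward overpriced → cash-and-carry (buy spot, short the forward).
At maturity, profit = |F_mkt − F*| = |5.404 − 5.2107| = $0.193 per bushel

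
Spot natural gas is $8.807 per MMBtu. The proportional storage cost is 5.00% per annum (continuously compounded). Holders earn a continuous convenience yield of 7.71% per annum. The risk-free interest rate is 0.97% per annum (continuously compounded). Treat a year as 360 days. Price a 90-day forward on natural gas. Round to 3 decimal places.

Net carry = r + u − y = 0.0097 + 0.0500 − 0.0771 = -0.0174
F = S·e^((r+u−y)T) = 8.807 · e^(-0.0174 × 90/360) = 8.807 · e^-0.004350
= 8.807 × 0.995659 = $8.769 per MMBtu

$8.769 per MMBtu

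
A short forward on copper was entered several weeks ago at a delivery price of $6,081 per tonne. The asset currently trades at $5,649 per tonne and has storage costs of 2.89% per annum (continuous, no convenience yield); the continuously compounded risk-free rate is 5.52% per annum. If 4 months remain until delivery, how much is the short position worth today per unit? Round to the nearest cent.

$266.45 per tonne

Current fair forward for the remaining 4 months: F = S·e^((r + u)·T), (r + u) = 0.0552 + 0.0289 = 0.0841
F = 5649 · e^(0.0841 × 4/12) = 5649 × 1.02842996 = 5809.6008
Value of long forward = (F − K)·e^(−rT) = (5809.6008 − 6081) · e^(−0.0552·4/12)
= -271.3992 × 0.98176825 = -266.45
Short position value = −(long value) = $266.45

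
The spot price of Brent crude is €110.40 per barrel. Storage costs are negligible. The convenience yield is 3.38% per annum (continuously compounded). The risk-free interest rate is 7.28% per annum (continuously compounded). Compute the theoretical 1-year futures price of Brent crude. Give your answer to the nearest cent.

Net carry = r + u − y = 0.0728 + 0.0000 − 0.0338 = 0.0390
F = S·e^((r+u−y)T) = 110.40 · e^(0.0390 × 1) = 110.40 · e^0.039000
= 110.40 × 1.039770 = €114.79 per barrel

€114.79 per barrel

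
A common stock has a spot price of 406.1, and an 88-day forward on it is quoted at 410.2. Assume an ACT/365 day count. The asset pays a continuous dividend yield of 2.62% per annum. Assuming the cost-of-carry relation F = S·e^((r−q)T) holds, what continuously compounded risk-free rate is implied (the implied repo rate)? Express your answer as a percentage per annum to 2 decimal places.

From F = S·e^((r−q)T): (r − q) = ln(F/S)/T
ln(410.2/406.1) = ln(1.010096) = 0.010045
(r − q) = 0.010045 / (88/365) = 0.041664
r = ln(F/S)/T + q = 0.041664 + 0.0262 = 0.067864
r = 6.79%

6.79%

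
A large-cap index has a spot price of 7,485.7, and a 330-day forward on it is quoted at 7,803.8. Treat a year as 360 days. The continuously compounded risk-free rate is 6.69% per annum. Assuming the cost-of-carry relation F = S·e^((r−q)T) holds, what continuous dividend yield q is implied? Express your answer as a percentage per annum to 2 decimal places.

2.15%

From F = S·e^((r−q)T): (r − q) = ln(F/S)/T
ln(7803.8/7485.7) = ln(1.042494) = 0.041616
(r − q) = 0.041616 / (330/360) = 0.045399
q = r − ln(F/S)/T = 0.0669 − 0.045399 = 0.021501
q = 2.15%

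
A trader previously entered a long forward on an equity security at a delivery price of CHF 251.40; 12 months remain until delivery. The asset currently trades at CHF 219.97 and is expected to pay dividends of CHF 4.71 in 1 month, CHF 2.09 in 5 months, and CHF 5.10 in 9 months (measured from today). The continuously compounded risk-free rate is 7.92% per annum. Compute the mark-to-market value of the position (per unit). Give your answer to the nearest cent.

-CHF 23.79

PV(remaining dividends) I = 4.71·e^(−0.0792·1/12) + 2.09·e^(−0.0792·5/12) + 5.10·e^(−0.0792·9/12) = 11.5071
Current forward F = (S − I)·e^(rT) = (219.97 − 11.5071)·e^(0.0792·12/12) = 208.4629 × 1.082421 = 225.6446
Value (long) = (F − K)·e^(−rT) = (225.6446 − 251.40) × 0.923855 = -23.7943
Value = -CHF 23.79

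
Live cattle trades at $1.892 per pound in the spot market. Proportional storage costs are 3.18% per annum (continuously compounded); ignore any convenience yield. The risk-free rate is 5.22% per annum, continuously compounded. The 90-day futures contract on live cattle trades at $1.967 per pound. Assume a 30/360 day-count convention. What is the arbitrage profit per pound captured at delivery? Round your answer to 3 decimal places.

Fair futures: F* = S·e^(carry·T), with carry = (r + u) = 0.0522 + 0.0318 = 0.0840
F* = 1.892 · e^(0.0840 × 90/360) = 1.892 · e^0.021000 = 1.892 × 1.021222 = $1.9322
Market $1.967 > fair $1.9322: forward overpriced → cash-and-carry (buy spot, short the forward).
At maturity, profit = |F_mkt − F*| = |1.967 − 1.9322| = $0.035 per pound

$0.035 per pound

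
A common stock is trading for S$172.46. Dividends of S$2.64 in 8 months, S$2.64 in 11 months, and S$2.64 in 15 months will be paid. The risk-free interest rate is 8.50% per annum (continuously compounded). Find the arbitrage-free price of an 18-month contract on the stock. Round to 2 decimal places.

PV(dividends) I = 2.64·e^(−0.0850·8/12) + 2.64·e^(−0.0850·11/12) + 2.64·e^(−0.0850·15/12)
I = 2.4946 + 2.4421 + 2.3739 = 7.3106
F = (S − I)·e^(rT) = (172.46 − 7.3106) · e^(0.0850·18/12)
= 165.1494 · e^0.127500 = 165.1494 × 1.135985 = S$187.61

S$187.61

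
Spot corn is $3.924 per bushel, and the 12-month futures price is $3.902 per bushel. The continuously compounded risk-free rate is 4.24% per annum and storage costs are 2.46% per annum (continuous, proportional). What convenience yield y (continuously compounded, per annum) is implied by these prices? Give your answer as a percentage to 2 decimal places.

7.26%

F = S·e^((r+u−y)T) ⇒ (r+u−y) = ln(F/S)/T
ln(3.902/3.924) = -0.005622; /T ⇒ -0.005622
y = r + u − ln(F/S)/T = 0.0424 + 0.0246 + 0.005622 = 0.072622
y = 7.26%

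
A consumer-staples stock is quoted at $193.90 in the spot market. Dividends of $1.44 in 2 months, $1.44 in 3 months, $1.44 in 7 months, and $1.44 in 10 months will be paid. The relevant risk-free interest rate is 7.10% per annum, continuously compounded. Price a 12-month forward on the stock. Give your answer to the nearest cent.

$202.18

PV(dividends) I = 1.44·e^(−0.0710·2/12) + 1.44·e^(−0.0710·3/12) + 1.44·e^(−0.0710·7/12) + 1.44·e^(−0.0710·10/12)
I = 1.4231 + 1.4147 + 1.3816 + 1.3573 = 5.5767
F = (S − I)·e^(rT) = (193.90 − 5.5767) · e^(0.0710·12/12)
= 188.3233 · e^0.071000 = 188.3233 × 1.073581 = $202.18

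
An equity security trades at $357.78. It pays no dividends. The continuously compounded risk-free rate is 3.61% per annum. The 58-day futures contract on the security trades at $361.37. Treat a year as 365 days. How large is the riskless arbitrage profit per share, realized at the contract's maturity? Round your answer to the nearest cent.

Fair futures: F* = S·e^(carry·T), with carry = r = 0.0361
F* = 357.78 · e^(0.0361 × 58/365) = 357.78 · e^0.005736 = 357.78 × 1.005752 = $359.8380
Market $361.37 > fair $359.8380: forward overpriced → cash-and-carry (buy spot, short the forward).
At maturity, profit = |F_mkt − F*| = |361.37 − 359.8380| = $1.53 per share

$1.53 per share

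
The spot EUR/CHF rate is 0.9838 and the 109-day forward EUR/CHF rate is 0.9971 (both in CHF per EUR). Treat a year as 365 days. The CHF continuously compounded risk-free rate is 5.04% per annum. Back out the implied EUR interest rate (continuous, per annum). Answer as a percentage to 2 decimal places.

F = S·e^((r_CHF − r_EUR)T) ⇒ r_EUR = r_CHF − ln(F/S)/T
ln(0.9971/0.9838) = 0.013428; /(109/365) = 0.044965
r_EUR = 0.0504 − 0.044965 = 0.005435
r_EUR = 0.54%

0.54%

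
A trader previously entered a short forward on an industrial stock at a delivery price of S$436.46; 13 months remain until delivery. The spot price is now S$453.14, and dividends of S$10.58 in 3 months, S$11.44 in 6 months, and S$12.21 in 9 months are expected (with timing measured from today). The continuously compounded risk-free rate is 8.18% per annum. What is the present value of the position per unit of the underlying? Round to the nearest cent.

-S$20.86

PV(remaining dividends) I = 10.58·e^(−0.0818·3/12) + 11.44·e^(−0.0818·6/12) + 12.21·e^(−0.0818·9/12) = 32.8308
Current forward F = (S − I)·e^(rT) = (453.14 − 32.8308)·e^(0.0818·13/12) = 420.3092 × 1.092662 = 459.2559
Value (long) = (F − K)·e^(−rT) = (459.2559 − 436.46) × 0.915196 = 20.8627
Short position value = −(long value) = -S$20.86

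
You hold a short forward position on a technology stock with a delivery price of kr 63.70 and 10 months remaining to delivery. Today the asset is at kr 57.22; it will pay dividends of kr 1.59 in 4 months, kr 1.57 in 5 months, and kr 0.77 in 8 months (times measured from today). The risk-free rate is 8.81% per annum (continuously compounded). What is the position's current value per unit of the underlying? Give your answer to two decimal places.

PV(remaining dividends) I = 1.59·e^(−0.0881·4/12) + 1.57·e^(−0.0881·5/12) + 0.77·e^(−0.0881·8/12) = 3.7835
Current forward F = (S − I)·e^(rT) = (57.22 − 3.7835)·e^(0.0881·10/12) = 53.4365 × 1.076179 = 57.5072
Value (long) = (F − K)·e^(−rT) = (57.5072 − 63.70) × 0.929214 = -5.7544
Short position value = −(long value) = kr 5.75

kr 5.75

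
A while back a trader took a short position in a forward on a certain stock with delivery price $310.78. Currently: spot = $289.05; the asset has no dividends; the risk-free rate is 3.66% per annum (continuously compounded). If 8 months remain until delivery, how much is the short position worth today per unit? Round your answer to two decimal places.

Current fair forward for the remaining 8 months: F = S·e^(r·T), r = 0.0366
F = 289.05 · e^(0.0366 × 8/12) = 289.05 × 1.024700 = 296.1895
Value of long forward = (F − K)·e^(−rT) = (296.1895 − 310.78) · e^(−0.0366·8/12)
= -14.5905 × 0.975895 = -14.24
Short position value = −(long value) = $14.24

$14.24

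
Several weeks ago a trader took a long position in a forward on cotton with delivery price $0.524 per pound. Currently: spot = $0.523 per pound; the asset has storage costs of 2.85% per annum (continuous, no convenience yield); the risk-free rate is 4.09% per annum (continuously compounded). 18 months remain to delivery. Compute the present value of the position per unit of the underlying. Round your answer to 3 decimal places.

Current fair forward for the remaining 18 months: F = S·e^((r + u)·T), (r + u) = 0.0409 + 0.0285 = 0.0694
F = 0.523 · e^(0.0694 × 18/12) = 0.523 × 1.109711 = 0.5804
Value of long forward = (F − K)·e^(−rT) = (0.5804 − 0.524) · e^(−0.0409·18/12)
= 0.0564 × 0.940494 = 0.053

$0.053 per pound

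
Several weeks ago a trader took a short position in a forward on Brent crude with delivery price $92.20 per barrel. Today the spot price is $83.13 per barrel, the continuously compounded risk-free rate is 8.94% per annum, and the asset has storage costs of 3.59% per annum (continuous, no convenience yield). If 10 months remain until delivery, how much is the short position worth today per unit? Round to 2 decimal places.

-$0.07 per barrel

Current fair forward for the remaining 10 months: F = S·e^((r + u)·T), (r + u) = 0.0894 + 0.0359 = 0.1253
F = 83.13 · e^(0.1253 × 10/12) = 83.13 × 1.110063 = 92.2795
Value of long forward = (F − K)·e^(−rT) = (92.2795 − 92.20) · e^(−0.0894·10/12)
= 0.0795 × 0.928207 = 0.07
Short position value = −(long value) = -$0.07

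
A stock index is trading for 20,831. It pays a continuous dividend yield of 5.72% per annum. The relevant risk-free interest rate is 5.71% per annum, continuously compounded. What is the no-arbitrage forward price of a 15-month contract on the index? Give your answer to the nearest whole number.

20,828

F = S·e^((r − q)T) = 20831 · e^((0.0571 − 0.0572) × 15/12)
= 20831 · e^-0.000125 = 20831 × 0.999875
F = 20,828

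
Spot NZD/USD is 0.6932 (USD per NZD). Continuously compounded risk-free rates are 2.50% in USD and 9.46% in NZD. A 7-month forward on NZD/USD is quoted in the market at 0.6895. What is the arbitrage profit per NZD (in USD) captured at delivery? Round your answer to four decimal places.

0.0239 per NZD (in USD)

Fair forward: F* = S·e^(carry·T), with carry = (r_USD − r_NZD) = 0.0250 − 0.0946 = -0.0696
F* = 0.6932 · e^(-0.0696 × 7/12) = 0.6932 · e^-0.040600 = 0.6932 × 0.960213 = 0.6656
Market 0.6895 > fair 0.6656: forward overpriced → cash-and-carry (buy spot, short the forward).
At maturity, profit = |F_mkt − F*| = |0.6895 − 0.6656| = 0.0239 per NZD (in USD)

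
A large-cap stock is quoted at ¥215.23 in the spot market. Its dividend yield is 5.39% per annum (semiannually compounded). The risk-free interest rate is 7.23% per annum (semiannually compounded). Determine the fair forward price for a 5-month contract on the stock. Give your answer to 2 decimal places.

F = S · (1+r/2)^(2T) / (1+q/2)^(2T)
= 215.23 × 1.030035 / 1.022408 = 215.23 × 1.007460
F = ¥216.84

¥216.84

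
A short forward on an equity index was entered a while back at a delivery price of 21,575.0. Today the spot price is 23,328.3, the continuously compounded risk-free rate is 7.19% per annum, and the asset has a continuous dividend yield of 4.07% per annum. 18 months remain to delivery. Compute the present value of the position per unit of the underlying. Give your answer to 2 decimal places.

Current fair forward for the remaining 18 months: F = S·e^((r − q)·T), (r − q) = 0.0719 − 0.0407 = 0.0312
F = 23328.3 · e^(0.0312 × 18/12) = 23328.3 × 1.04791241 = 24446.0151
Value of long forward = (F − K)·e^(−rT) = (24446.0151 − 21575.0) · e^(−0.0719·18/12)
= 2871.0151 × 0.89776225 = 2577.49
Short position value = −(long value) = -2577.49

-2577.49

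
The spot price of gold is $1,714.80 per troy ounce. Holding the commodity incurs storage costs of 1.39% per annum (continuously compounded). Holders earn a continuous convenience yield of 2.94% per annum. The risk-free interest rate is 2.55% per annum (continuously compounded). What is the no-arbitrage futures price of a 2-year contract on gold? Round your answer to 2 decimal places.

$1,749.44 per troy ounce

Net carry = r + u − y = 0.0255 + 0.0139 − 0.0294 = 0.0100
F = S·e^((r+u−y)T) = 1714.80 · e^(0.0100 × 2) = 1714.80 · e^0.02000000
= 1714.80 × 1.02020134 = $1,749.44 per troy ounce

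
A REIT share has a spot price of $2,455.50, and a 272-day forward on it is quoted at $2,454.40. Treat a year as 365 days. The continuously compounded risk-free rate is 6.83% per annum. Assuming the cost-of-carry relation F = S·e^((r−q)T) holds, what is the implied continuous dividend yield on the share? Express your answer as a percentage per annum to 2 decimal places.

From F = S·e^((r−q)T): (r − q) = ln(F/S)/T
ln(2454.40/2455.50) = ln(0.999552) = -0.000448
(r − q) = -0.000448 / (272/365) = -0.000601
q = r − ln(F/S)/T = 0.0683 + 0.000601 = 0.068901
q = 6.89%

6.89%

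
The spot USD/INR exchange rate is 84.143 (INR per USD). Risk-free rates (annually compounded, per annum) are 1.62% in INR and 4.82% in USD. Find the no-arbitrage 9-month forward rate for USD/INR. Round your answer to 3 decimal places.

82.209

By covered interest parity, F = S · (1+r_INR)^T / (1+r_USD)^T
= 84.143 × 1.012126 / 1.035936 = 84.143 × 0.977016
F = 82.209 INR per USD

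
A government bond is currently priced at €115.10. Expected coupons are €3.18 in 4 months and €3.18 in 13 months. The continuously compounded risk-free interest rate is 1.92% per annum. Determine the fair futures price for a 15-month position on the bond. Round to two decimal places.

€111.47

PV(coupons) I = 3.18·e^(−0.0192·4/12) + 3.18·e^(−0.0192·13/12)
I = 3.1597 + 3.1145 = 6.2742
F = (S − I)·e^(rT) = (115.10 − 6.2742) · e^(0.0192·15/12)
= 108.8258 · e^0.024000 = 108.8258 × 1.024290 = €111.47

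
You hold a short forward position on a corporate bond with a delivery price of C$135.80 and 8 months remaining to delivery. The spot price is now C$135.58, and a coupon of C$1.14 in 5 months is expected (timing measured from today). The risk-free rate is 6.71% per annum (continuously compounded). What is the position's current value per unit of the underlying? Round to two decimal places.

-C$4.61

PV(remaining coupons) I = 1.14·e^(−0.0671·5/12) = 1.1086
Current forward F = (S − I)·e^(rT) = (135.58 − 1.1086)·e^(0.0671·8/12) = 134.4714 × 1.045749 = 140.6233
Value (long) = (F − K)·e^(−rT) = (140.6233 − 135.80) × 0.956252 = 4.6123
Short position value = −(long value) = -C$4.61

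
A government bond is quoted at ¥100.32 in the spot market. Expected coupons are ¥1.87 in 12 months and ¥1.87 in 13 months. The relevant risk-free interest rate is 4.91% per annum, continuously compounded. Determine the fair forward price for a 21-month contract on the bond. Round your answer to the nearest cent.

PV(coupons) I = 1.87·e^(−0.0491·12/12) + 1.87·e^(−0.0491·13/12)
I = 1.7804 + 1.7731 = 3.5535
F = (S − I)·e^(rT) = (100.32 − 3.5535) · e^(0.0491·21/12)
= 96.7665 · e^0.085925 = 96.7665 × 1.089725 = ¥105.45

¥105.45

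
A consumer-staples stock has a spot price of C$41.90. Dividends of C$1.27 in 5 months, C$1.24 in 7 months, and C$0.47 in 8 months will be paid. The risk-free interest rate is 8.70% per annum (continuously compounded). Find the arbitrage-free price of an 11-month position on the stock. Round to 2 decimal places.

PV(dividends) I = 1.27·e^(−0.0870·5/12) + 1.24·e^(−0.0870·7/12) + 0.47·e^(−0.0870·8/12)
I = 1.2248 + 1.1786 + 0.4435 = 2.8469
F = (S − I)·e^(rT) = (41.90 − 2.8469) · e^(0.0870·11/12)
= 39.0531 · e^0.079750 = 39.0531 × 1.083016 = C$42.30

C$42.30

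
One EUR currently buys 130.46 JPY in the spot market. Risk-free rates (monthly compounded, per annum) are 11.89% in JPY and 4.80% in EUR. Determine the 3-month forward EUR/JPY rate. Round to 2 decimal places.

132.78

By covered interest parity, F = S · (1+r_JPY/12)^(12T) / (1+r_EUR/12)^(12T)
= 130.46 × 1.030020 / 1.012048 = 130.46 × 1.017758
F = 132.78 JPY per EUR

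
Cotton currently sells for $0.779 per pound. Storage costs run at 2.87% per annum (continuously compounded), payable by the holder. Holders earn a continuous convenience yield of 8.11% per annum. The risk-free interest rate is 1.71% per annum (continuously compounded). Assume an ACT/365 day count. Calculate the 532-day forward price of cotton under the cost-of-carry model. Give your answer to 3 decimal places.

Net carry = r + u − y = 0.0171 + 0.0287 − 0.0811 = -0.0353
F = S·e^((r+u−y)T) = 0.779 · e^(-0.0353 × 532/365) = 0.779 · e^-0.051451
= 0.779 × 0.949850 = $0.740 per pound

$0.740 per pound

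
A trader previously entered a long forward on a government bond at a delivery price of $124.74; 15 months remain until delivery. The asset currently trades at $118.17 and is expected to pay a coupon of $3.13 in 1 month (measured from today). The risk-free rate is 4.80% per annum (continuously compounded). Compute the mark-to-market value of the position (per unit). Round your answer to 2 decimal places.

PV(remaining coupons) I = 3.13·e^(−0.0480·1/12) = 3.1175
Current forward F = (S − I)·e^(rT) = (118.17 − 3.1175)·e^(0.0480·15/12) = 115.0525 × 1.061837 = 122.1670
Value (long) = (F − K)·e^(−rT) = (122.1670 − 124.74) × 0.941765 = -2.4232
Value = -$2.42

-$2.42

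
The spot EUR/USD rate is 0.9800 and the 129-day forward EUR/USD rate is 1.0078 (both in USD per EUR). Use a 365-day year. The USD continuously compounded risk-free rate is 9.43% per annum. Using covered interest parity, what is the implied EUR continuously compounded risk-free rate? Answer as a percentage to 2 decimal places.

1.52%

F = S·e^((r_USD − r_EUR)T) ⇒ r_EUR = r_USD − ln(F/S)/T
ln(1.0078/0.9800) = 0.027972; /(129/365) = 0.079146
r_EUR = 0.0943 − 0.079146 = 0.015154
r_EUR = 1.52%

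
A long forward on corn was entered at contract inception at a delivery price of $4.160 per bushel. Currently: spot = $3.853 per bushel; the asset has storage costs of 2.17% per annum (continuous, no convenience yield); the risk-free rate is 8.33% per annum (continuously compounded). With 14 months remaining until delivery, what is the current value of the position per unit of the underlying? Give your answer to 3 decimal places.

Current fair forward for the remaining 14 months: F = S·e^((r + u)·T), (r + u) = 0.0833 + 0.0217 = 0.1050
F = 3.853 · e^(0.1050 × 14/12) = 3.853 × 1.130319 = 4.3551
Value of long forward = (F − K)·e^(−rT) = (4.3551 − 4.160) · e^(−0.0833·14/12)
= 0.1951 × 0.907390 = 0.177

$0.177 per bushel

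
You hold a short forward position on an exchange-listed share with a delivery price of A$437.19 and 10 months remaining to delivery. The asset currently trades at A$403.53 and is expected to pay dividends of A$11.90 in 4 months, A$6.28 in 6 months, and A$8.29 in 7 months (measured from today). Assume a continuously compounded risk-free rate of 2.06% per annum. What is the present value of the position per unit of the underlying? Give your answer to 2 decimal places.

A$52.44

PV(remaining dividends) I = 11.90·e^(−0.0206·4/12) + 6.28·e^(−0.0206·6/12) + 8.29·e^(−0.0206·7/12) = 26.2252
Current forward F = (S − I)·e^(rT) = (403.53 − 26.2252)·e^(0.0206·10/12) = 377.3048 × 1.017315 = 383.8378
Value (long) = (F − K)·e^(−rT) = (383.8378 − 437.19) × 0.982980 = -52.4441
Short position value = −(long value) = A$52.44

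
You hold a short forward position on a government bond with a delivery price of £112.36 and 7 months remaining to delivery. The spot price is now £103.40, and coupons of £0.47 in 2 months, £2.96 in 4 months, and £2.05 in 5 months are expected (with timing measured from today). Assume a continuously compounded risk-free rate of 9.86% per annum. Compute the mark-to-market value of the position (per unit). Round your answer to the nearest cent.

£7.97

PV(remaining coupons) I = 0.47·e^(−0.0986·2/12) + 2.96·e^(−0.0986·4/12) + 2.05·e^(−0.0986·5/12) = 5.2941
Current forward F = (S − I)·e^(rT) = (103.40 − 5.2941)·e^(0.0986·7/12) = 98.1059 × 1.059203 = 103.9141
Value (long) = (F − K)·e^(−rT) = (103.9141 − 112.36) × 0.944106 = -7.9738
Short position value = −(long value) = £7.97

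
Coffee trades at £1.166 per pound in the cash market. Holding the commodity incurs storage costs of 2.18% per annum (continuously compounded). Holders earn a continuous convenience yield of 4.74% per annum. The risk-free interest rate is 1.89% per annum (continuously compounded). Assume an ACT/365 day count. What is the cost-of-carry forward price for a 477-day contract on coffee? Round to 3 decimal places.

Net carry = r + u − y = 0.0189 + 0.0218 − 0.0474 = -0.0067
F = S·e^((r+u−y)T) = 1.166 · e^(-0.0067 × 477/365) = 1.166 · e^-0.008756
= 1.166 × 0.991282 = £1.156 per pound

£1.156 per pound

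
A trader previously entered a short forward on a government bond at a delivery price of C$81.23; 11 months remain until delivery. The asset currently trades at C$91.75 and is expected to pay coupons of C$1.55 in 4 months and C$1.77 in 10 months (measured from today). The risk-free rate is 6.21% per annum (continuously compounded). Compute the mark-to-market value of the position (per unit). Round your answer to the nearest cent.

PV(remaining coupons) I = 1.55·e^(−0.0621·4/12) + 1.77·e^(−0.0621·10/12) = 3.1990
Current forward F = (S − I)·e^(rT) = (91.75 − 3.1990)·e^(0.0621·11/12) = 88.5510 × 1.058576 = 93.7380
Value (long) = (F − K)·e^(−rT) = (93.7380 − 81.23) × 0.944665 = 11.8159
Short position value = −(long value) = -C$11.82

-C$11.82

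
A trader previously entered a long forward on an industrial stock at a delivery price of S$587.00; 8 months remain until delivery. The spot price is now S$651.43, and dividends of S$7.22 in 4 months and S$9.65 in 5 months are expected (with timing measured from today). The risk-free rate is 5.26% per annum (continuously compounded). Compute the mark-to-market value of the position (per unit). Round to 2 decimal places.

PV(remaining dividends) I = 7.22·e^(−0.0526·4/12) + 9.65·e^(−0.0526·5/12) = 16.5353
Current forward F = (S − I)·e^(rT) = (651.43 − 16.5353)·e^(0.0526·8/12) = 634.8947 × 1.035689 = 657.5535
Value (long) = (F − K)·e^(−rT) = (657.5535 − 587.00) × 0.965541 = 68.1223
Value = S$68.12

S$68.12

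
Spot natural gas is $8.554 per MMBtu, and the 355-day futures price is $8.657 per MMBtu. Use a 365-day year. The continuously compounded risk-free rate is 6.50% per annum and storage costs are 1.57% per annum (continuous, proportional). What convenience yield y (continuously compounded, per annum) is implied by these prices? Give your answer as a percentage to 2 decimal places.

6.84%

F = S·e^((r+u−y)T) ⇒ (r+u−y) = ln(F/S)/T
ln(8.657/8.554) = 0.011969; /T ⇒ 0.012306
y = r + u − ln(F/S)/T = 0.0650 + 0.0157 − 0.012306 = 0.068394
y = 6.84%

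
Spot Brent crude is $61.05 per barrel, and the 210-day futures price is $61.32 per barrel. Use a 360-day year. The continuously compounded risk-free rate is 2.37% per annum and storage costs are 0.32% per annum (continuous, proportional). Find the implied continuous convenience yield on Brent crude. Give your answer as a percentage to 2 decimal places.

1.93%

F = S·e^((r+u−y)T) ⇒ (r+u−y) = ln(F/S)/T
ln(61.32/61.05) = 0.004413; /T ⇒ 0.007565
y = r + u − ln(F/S)/T = 0.0237 + 0.0032 − 0.007565 = 0.019335
y = 1.93%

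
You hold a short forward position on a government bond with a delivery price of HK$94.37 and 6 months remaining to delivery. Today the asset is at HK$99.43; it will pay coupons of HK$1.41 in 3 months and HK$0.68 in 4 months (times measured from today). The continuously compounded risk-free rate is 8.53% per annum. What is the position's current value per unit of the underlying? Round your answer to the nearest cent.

PV(remaining coupons) I = 1.41·e^(−0.0853·3/12) + 0.68·e^(−0.0853·4/12) = 2.0412
Current forward F = (S − I)·e^(rT) = (99.43 − 2.0412)·e^(0.0853·6/12) = 97.3888 × 1.043573 = 101.6323
Value (long) = (F − K)·e^(−rT) = (101.6323 − 94.37) × 0.958247 = 6.9591
Short position value = −(long value) = -HK$6.96

-HK$6.96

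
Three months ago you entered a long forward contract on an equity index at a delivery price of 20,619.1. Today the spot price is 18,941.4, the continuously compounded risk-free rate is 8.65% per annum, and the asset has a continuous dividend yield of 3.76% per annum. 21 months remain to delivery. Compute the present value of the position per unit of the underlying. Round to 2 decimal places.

12.54

Current fair forward for the remaining 21 months: F = S·e^((r − q)·T), (r − q) = 0.0865 − 0.0376 = 0.0489
F = 18941.4 · e^(0.0489 × 21/12) = 18941.4 × 1.08934326 = 20633.6864
Value of long forward = (F − K)·e^(−rT) = (20633.6864 − 20619.1) · e^(−0.0865·21/12)
= 14.5864 × 0.85952532 = 12.54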